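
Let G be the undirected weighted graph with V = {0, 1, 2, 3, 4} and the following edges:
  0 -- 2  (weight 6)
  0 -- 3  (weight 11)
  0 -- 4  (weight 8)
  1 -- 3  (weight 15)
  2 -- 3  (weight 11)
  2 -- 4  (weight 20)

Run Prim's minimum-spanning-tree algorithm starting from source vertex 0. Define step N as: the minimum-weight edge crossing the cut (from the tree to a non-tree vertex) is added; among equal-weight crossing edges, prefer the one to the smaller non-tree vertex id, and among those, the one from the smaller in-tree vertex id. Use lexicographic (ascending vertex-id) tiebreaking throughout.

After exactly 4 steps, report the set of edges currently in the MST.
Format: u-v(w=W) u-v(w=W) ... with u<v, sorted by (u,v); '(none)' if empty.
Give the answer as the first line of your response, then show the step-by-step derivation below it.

0-2(w=6) 0-3(w=11) 0-4(w=8) 1-3(w=15)

step 1: add edge 0-2 (w=6); MST = {0-2(w=6)}
step 2: add edge 0-4 (w=8); MST = {0-2(w=6) 0-4(w=8)}
step 3: add edge 0-3 (w=11); MST = {0-2(w=6) 0-3(w=11) 0-4(w=8)}
step 4: add edge 1-3 (w=15); MST = {0-2(w=6) 0-3(w=11) 0-4(w=8) 1-3(w=15)}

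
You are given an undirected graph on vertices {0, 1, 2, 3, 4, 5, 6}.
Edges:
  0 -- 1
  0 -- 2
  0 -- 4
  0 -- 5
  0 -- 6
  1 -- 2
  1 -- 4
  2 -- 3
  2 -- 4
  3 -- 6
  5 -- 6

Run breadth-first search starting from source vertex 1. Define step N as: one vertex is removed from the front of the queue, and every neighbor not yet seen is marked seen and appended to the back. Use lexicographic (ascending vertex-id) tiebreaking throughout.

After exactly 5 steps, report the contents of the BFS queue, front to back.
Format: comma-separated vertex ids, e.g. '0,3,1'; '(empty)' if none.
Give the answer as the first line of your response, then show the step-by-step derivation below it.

6,3

step 1: dequeue 1; queue=[0,2,4]; order=1
step 2: dequeue 0; queue=[2,4,5,6]; order=1,0
step 3: dequeue 2; queue=[4,5,6,3]; order=1,0,2
step 4: dequeue 4; queue=[5,6,3]; order=1,0,2,4
step 5: dequeue 5; queue=[6,3]; order=1,0,2,4,5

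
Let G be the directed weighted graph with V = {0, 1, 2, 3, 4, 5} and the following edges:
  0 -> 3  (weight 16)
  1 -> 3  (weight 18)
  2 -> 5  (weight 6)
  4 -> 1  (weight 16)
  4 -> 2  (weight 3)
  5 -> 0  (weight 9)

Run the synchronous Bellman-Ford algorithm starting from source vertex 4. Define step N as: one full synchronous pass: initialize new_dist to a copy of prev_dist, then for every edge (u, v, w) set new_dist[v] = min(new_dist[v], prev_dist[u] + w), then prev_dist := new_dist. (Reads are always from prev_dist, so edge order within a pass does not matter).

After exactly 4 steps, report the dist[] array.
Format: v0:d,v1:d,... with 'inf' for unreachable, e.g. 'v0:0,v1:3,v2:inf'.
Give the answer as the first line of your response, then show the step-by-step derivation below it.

v0:18,v1:16,v2:3,v3:34,v4:0,v5:9

step 1: dist = v0:inf,v1:16,v2:3,v3:inf,v4:0,v5:inf
step 2: dist = v0:inf,v1:16,v2:3,v3:34,v4:0,v5:9
step 3: dist = v0:18,v1:16,v2:3,v3:34,v4:0,v5:9
step 4: dist = v0:18,v1:16,v2:3,v3:34,v4:0,v5:9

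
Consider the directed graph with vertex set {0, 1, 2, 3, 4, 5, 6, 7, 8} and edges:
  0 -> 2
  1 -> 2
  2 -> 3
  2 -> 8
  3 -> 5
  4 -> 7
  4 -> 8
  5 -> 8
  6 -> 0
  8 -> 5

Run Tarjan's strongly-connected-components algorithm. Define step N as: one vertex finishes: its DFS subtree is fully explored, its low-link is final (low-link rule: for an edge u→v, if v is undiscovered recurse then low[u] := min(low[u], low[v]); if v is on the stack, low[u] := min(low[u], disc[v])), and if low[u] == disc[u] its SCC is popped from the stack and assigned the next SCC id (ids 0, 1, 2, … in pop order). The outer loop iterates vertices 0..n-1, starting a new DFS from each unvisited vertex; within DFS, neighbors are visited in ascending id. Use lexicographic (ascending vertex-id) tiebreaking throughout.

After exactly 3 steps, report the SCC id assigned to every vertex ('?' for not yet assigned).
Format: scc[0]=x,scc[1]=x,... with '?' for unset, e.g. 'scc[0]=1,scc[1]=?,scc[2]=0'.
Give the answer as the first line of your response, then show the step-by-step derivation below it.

scc[0]=?,scc[1]=?,scc[2]=?,scc[3]=1,scc[4]=?,scc[5]=0,scc[6]=?,scc[7]=?,scc[8]=0

step 1: low=(low[0]=0,low[1]=?,low[2]=1,low[3]=2,low[4]=?,low[5]=3,low[6]=?,low[7]=?,low[8]=3); scc=(scc[0]=?,scc[1]=?,scc[2]=?,scc[3]=?,scc[4]=?,scc[5]=?,scc[6]=?,scc[7]=?,scc[8]=?)
step 2: low=(low[0]=0,low[1]=?,low[2]=1,low[3]=2,low[4]=?,low[5]=3,low[6]=?,low[7]=?,low[8]=3); scc=(scc[0]=?,scc[1]=?,scc[2]=?,scc[3]=?,scc[4]=?,scc[5]=0,scc[6]=?,scc[7]=?,scc[8]=0)
step 3: low=(low[0]=0,low[1]=?,low[2]=1,low[3]=2,low[4]=?,low[5]=3,low[6]=?,low[7]=?,low[8]=3); scc=(scc[0]=?,scc[1]=?,scc[2]=?,scc[3]=1,scc[4]=?,scc[5]=0,scc[6]=?,scc[7]=?,scc[8]=0)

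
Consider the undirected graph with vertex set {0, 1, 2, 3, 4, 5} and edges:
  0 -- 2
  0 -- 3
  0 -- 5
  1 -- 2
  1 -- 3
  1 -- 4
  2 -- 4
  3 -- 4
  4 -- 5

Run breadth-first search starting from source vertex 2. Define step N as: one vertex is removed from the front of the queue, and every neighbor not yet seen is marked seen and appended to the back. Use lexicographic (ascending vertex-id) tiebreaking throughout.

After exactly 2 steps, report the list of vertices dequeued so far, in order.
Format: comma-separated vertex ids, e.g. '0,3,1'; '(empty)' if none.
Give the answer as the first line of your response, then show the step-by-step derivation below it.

2,0

step 1: dequeue 2; queue=[0,1,4]; order=2
step 2: dequeue 0; queue=[1,4,3,5]; order=2,0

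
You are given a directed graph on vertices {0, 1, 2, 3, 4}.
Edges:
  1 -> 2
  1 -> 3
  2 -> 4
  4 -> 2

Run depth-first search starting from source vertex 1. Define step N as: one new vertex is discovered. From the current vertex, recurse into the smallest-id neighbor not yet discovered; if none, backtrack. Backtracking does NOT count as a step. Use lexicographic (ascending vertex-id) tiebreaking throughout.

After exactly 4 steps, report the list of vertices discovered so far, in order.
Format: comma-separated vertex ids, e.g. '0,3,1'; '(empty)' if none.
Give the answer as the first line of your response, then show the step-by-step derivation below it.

1,2,4,3

step 1: discover 1; path=1; order=1
step 2: discover 2; path=1>2; order=1,2
step 3: discover 4; path=1>2>4; order=1,2,4
step 4: discover 3; path=1>3; order=1,2,4,3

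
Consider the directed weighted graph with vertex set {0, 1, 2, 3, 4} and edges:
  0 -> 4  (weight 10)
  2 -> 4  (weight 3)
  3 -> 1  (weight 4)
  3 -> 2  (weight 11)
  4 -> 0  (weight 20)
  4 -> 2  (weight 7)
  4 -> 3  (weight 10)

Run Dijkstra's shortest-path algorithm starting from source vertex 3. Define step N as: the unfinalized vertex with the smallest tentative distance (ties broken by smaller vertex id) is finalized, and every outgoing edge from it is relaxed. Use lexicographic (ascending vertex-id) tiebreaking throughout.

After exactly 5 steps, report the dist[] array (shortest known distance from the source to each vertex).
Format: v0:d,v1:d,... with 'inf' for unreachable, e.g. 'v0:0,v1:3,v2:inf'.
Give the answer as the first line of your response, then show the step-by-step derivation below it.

v0:34,v1:4,v2:11,v3:0,v4:14

step 1: dist = v0:inf,v1:4,v2:11,v3:0,v4:inf
step 2: dist = v0:inf,v1:4,v2:11,v3:0,v4:inf
step 3: dist = v0:inf,v1:4,v2:11,v3:0,v4:14
step 4: dist = v0:34,v1:4,v2:11,v3:0,v4:14
step 5: dist = v0:34,v1:4,v2:11,v3:0,v4:14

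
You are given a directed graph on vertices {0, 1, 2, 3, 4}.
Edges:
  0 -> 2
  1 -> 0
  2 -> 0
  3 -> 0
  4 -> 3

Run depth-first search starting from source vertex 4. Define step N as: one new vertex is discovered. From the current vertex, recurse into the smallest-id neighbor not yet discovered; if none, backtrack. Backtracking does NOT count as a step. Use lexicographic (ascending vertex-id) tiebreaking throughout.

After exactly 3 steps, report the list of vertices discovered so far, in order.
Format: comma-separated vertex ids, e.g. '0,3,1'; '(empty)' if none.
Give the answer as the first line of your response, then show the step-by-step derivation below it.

4,3,0

step 1: discover 4; path=4; order=4
step 2: discover 3; path=4>3; order=4,3
step 3: discover 0; path=4>3>0; order=4,3,0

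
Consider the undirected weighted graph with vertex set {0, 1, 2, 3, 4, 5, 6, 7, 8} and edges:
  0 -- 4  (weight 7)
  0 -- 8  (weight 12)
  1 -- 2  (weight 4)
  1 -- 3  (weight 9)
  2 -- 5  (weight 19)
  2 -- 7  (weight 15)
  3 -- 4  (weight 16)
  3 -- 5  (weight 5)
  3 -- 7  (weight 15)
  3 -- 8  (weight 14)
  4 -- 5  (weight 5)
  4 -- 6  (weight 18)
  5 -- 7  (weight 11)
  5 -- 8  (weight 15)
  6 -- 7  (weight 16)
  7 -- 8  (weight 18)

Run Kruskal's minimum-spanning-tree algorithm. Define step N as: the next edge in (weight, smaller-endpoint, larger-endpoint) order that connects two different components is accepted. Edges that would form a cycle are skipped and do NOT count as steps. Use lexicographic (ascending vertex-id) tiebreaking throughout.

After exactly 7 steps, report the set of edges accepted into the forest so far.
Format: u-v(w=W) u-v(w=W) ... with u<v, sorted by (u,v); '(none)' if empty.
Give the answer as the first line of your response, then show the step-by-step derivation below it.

0-4(w=7) 0-8(w=12) 1-2(w=4) 1-3(w=9) 3-5(w=5) 4-5(w=5) 5-7(w=11)

step 1: add edge 1-2 (w=4); MST = {1-2(w=4)}
step 2: add edge 3-5 (w=5); MST = {1-2(w=4) 3-5(w=5)}
step 3: add edge 4-5 (w=5); MST = {1-2(w=4) 3-5(w=5) 4-5(w=5)}
step 4: add edge 0-4 (w=7); MST = {0-4(w=7) 1-2(w=4) 3-5(w=5) 4-5(w=5)}
step 5: add edge 1-3 (w=9); MST = {0-4(w=7) 1-2(w=4) 1-3(w=9) 3-5(w=5) 4-5(w=5)}
step 6: add edge 5-7 (w=11); MST = {0-4(w=7) 1-2(w=4) 1-3(w=9) 3-5(w=5) 4-5(w=5) 5-7(w=11)}
step 7: add edge 0-8 (w=12); MST = {0-4(w=7) 0-8(w=12) 1-2(w=4) 1-3(w=9) 3-5(w=5) 4-5(w=5) 5-7(w=11)}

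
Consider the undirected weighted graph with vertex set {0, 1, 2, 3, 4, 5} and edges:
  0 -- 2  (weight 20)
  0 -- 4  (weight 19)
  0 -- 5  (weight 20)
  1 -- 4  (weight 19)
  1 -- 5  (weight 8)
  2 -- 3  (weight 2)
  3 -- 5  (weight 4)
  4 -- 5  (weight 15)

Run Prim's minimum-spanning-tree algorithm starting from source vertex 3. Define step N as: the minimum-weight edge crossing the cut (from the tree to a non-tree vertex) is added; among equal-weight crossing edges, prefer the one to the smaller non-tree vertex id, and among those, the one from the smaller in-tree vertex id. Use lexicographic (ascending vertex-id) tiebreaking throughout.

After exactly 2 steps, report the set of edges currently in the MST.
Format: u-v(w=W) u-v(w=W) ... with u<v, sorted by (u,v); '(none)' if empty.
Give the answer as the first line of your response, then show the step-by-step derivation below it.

2-3(w=2) 3-5(w=4)

step 1: add edge 2-3 (w=2); MST = {2-3(w=2)}
step 2: add edge 3-5 (w=4); MST = {2-3(w=2) 3-5(w=4)}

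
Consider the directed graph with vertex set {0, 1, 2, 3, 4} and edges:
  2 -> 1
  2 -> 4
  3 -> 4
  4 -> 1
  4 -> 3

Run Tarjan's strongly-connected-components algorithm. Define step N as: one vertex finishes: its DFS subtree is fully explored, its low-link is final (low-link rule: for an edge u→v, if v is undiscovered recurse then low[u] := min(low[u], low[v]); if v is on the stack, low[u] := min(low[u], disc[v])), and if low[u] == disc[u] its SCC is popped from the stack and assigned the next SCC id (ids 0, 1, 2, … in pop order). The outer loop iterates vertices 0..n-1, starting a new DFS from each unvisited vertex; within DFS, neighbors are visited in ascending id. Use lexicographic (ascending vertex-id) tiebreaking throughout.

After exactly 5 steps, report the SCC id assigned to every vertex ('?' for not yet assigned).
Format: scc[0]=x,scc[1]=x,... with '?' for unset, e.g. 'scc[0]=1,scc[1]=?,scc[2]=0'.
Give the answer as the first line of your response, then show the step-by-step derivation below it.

scc[0]=0,scc[1]=1,scc[2]=3,scc[3]=2,scc[4]=2

step 1: low=(low[0]=0,low[1]=?,low[2]=?,low[3]=?,low[4]=?); scc=(scc[0]=0,scc[1]=?,scc[2]=?,scc[3]=?,scc[4]=?)
step 2: low=(low[0]=0,low[1]=1,low[2]=?,low[3]=?,low[4]=?); scc=(scc[0]=0,scc[1]=1,scc[2]=?,scc[3]=?,scc[4]=?)
step 3: low=(low[0]=0,low[1]=1,low[2]=2,low[3]=3,low[4]=3); scc=(scc[0]=0,scc[1]=1,scc[2]=?,scc[3]=?,scc[4]=?)
step 4: low=(low[0]=0,low[1]=1,low[2]=2,low[3]=3,low[4]=3); scc=(scc[0]=0,scc[1]=1,scc[2]=?,scc[3]=2,scc[4]=2)
step 5: low=(low[0]=0,low[1]=1,low[2]=2,low[3]=3,low[4]=3); scc=(scc[0]=0,scc[1]=1,scc[2]=3,scc[3]=2,scc[4]=2)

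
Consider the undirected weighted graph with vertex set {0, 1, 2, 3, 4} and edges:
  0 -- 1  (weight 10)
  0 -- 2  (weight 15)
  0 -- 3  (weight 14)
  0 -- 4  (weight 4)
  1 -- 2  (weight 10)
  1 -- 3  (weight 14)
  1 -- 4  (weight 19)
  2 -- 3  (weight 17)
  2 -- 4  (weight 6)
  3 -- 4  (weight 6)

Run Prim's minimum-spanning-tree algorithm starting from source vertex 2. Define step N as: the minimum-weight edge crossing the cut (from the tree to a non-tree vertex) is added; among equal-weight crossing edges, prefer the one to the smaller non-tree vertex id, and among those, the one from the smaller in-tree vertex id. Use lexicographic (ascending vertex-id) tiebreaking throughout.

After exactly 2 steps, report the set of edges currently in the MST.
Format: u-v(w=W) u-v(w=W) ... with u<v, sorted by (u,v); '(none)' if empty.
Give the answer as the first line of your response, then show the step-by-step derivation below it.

0-4(w=4) 2-4(w=6)

step 1: add edge 2-4 (w=6); MST = {2-4(w=6)}
step 2: add edge 0-4 (w=4); MST = {0-4(w=4) 2-4(w=6)}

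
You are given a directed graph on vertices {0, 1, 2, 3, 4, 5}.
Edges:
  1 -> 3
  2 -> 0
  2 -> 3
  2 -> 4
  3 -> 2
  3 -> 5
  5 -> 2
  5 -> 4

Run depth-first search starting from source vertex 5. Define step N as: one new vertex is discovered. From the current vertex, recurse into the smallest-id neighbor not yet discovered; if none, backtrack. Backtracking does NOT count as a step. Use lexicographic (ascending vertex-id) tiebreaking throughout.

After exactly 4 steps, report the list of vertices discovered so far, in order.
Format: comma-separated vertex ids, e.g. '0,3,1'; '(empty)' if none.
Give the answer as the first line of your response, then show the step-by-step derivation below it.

5,2,0,3

step 1: discover 5; path=5; order=5
step 2: discover 2; path=5>2; order=5,2
step 3: discover 0; path=5>2>0; order=5,2,0
step 4: discover 3; path=5>2>3; order=5,2,0,3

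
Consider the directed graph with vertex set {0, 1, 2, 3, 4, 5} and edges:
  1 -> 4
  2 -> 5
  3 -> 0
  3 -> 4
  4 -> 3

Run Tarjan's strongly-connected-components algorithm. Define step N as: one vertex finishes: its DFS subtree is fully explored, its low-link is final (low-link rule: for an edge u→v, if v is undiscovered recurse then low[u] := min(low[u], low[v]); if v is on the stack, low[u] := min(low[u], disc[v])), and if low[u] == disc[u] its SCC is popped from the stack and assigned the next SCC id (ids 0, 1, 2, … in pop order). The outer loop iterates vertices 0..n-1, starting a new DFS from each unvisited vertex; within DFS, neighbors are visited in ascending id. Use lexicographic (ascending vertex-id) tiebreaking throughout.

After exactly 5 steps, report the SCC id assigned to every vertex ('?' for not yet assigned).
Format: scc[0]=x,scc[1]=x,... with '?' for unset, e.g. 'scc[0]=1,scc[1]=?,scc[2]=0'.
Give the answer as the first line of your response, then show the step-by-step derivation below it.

scc[0]=0,scc[1]=2,scc[2]=?,scc[3]=1,scc[4]=1,scc[5]=3

step 1: low=(low[0]=0,low[1]=?,low[2]=?,low[3]=?,low[4]=?,low[5]=?); scc=(scc[0]=0,scc[1]=?,scc[2]=?,scc[3]=?,scc[4]=?,scc[5]=?)
step 2: low=(low[0]=0,low[1]=1,low[2]=?,low[3]=2,low[4]=2,low[5]=?); scc=(scc[0]=0,scc[1]=?,scc[2]=?,scc[3]=?,scc[4]=?,scc[5]=?)
step 3: low=(low[0]=0,low[1]=1,low[2]=?,low[3]=2,low[4]=2,low[5]=?); scc=(scc[0]=0,scc[1]=?,scc[2]=?,scc[3]=1,scc[4]=1,scc[5]=?)
step 4: low=(low[0]=0,low[1]=1,low[2]=?,low[3]=2,low[4]=2,low[5]=?); scc=(scc[0]=0,scc[1]=2,scc[2]=?,scc[3]=1,scc[4]=1,scc[5]=?)
step 5: low=(low[0]=0,low[1]=1,low[2]=4,low[3]=2,low[4]=2,low[5]=5); scc=(scc[0]=0,scc[1]=2,scc[2]=?,scc[3]=1,scc[4]=1,scc[5]=3)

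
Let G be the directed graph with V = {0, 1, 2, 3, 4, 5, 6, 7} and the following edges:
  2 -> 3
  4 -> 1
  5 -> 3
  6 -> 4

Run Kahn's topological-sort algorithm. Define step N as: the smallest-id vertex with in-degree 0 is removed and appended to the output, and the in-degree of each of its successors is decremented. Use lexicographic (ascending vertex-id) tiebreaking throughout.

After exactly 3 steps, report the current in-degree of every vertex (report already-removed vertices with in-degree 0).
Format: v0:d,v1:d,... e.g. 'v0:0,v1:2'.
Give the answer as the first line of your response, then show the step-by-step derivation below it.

v0:0,v1:1,v2:0,v3:0,v4:1,v5:0,v6:0,v7:0

step 1: output 0; order=[0]; indeg=(0,1,0,2,1,0,0,0)
step 2: output 2; order=[0,2]; indeg=(0,1,0,1,1,0,0,0)
step 3: output 5; order=[0,2,5]; indeg=(0,1,0,0,1,0,0,0)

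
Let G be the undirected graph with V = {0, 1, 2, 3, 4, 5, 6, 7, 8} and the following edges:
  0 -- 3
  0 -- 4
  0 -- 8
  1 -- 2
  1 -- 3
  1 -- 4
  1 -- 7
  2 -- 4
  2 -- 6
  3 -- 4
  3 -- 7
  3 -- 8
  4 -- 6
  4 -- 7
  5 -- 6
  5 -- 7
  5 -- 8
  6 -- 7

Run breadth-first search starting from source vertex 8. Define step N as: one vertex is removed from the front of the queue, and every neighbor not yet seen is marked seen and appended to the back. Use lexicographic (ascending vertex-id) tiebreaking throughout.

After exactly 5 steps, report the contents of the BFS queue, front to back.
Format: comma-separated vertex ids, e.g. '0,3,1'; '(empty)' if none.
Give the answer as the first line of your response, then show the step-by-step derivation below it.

1,7,6,2

step 1: dequeue 8; queue=[0,3,5]; order=8
step 2: dequeue 0; queue=[3,5,4]; order=8,0
step 3: dequeue 3; queue=[5,4,1,7]; order=8,0,3
step 4: dequeue 5; queue=[4,1,7,6]; order=8,0,3,5
step 5: dequeue 4; queue=[1,7,6,2]; order=8,0,3,5,4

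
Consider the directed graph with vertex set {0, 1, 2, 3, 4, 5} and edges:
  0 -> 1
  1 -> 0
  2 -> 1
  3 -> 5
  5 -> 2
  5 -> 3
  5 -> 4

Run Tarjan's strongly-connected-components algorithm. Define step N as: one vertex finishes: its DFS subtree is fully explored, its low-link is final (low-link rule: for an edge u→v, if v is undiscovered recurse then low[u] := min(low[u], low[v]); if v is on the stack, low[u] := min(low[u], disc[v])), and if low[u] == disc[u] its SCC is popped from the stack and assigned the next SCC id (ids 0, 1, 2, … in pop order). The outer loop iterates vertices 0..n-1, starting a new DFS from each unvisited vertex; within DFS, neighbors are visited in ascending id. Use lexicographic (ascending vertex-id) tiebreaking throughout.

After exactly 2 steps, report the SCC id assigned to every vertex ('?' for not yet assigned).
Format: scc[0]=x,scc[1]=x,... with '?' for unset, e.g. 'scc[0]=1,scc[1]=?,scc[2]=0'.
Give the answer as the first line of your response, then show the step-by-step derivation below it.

scc[0]=0,scc[1]=0,scc[2]=?,scc[3]=?,scc[4]=?,scc[5]=?

step 1: low=(low[0]=0,low[1]=0,low[2]=?,low[3]=?,low[4]=?,low[5]=?); scc=(scc[0]=?,scc[1]=?,scc[2]=?,scc[3]=?,scc[4]=?,scc[5]=?)
step 2: low=(low[0]=0,low[1]=0,low[2]=?,low[3]=?,low[4]=?,low[5]=?); scc=(scc[0]=0,scc[1]=0,scc[2]=?,scc[3]=?,scc[4]=?,scc[5]=?)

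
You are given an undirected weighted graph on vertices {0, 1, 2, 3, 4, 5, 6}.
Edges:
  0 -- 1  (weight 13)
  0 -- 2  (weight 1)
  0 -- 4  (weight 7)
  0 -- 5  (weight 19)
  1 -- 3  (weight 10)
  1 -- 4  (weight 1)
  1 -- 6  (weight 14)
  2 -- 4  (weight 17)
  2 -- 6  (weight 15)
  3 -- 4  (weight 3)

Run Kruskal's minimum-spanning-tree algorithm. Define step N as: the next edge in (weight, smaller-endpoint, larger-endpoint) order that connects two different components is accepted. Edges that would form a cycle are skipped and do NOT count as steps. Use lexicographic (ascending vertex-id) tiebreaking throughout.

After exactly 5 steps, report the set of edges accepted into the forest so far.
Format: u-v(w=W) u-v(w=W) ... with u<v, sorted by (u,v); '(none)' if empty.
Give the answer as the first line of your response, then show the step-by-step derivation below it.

0-2(w=1) 0-4(w=7) 1-4(w=1) 1-6(w=14) 3-4(w=3)

step 1: add edge 0-2 (w=1); MST = {0-2(w=1)}
step 2: add edge 1-4 (w=1); MST = {0-2(w=1) 1-4(w=1)}
step 3: add edge 3-4 (w=3); MST = {0-2(w=1) 1-4(w=1) 3-4(w=3)}
step 4: add edge 0-4 (w=7); MST = {0-2(w=1) 0-4(w=7) 1-4(w=1) 3-4(w=3)}
step 5: add edge 1-6 (w=14); MST = {0-2(w=1) 0-4(w=7) 1-4(w=1) 1-6(w=14) 3-4(w=3)}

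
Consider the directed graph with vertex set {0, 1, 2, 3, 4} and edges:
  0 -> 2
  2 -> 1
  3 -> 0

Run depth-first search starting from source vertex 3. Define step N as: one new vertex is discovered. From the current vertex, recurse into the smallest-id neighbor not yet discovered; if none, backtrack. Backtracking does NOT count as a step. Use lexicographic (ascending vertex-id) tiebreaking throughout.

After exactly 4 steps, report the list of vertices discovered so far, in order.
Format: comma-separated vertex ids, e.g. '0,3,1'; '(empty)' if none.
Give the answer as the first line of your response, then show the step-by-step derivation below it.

3,0,2,1

step 1: discover 3; path=3; order=3
step 2: discover 0; path=3>0; order=3,0
step 3: discover 2; path=3>0>2; order=3,0,2
step 4: discover 1; path=3>0>2>1; order=3,0,2,1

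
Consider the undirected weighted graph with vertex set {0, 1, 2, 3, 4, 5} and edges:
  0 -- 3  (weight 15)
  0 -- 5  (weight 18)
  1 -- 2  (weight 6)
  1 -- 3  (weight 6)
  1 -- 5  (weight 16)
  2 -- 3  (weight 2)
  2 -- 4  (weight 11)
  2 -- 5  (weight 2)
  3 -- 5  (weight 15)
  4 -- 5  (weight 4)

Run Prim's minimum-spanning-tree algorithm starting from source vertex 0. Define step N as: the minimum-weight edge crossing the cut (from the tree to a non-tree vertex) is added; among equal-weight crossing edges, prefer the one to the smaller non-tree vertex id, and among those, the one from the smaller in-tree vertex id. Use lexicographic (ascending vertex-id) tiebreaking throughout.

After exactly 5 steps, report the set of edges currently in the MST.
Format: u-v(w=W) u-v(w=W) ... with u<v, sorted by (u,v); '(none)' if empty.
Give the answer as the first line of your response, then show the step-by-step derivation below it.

0-3(w=15) 1-2(w=6) 2-3(w=2) 2-5(w=2) 4-5(w=4)

step 1: add edge 0-3 (w=15); MST = {0-3(w=15)}
step 2: add edge 2-3 (w=2); MST = {0-3(w=15) 2-3(w=2)}
step 3: add edge 2-5 (w=2); MST = {0-3(w=15) 2-3(w=2) 2-5(w=2)}
step 4: add edge 4-5 (w=4); MST = {0-3(w=15) 2-3(w=2) 2-5(w=2) 4-5(w=4)}
step 5: add edge 1-2 (w=6); MST = {0-3(w=15) 1-2(w=6) 2-3(w=2) 2-5(w=2) 4-5(w=4)}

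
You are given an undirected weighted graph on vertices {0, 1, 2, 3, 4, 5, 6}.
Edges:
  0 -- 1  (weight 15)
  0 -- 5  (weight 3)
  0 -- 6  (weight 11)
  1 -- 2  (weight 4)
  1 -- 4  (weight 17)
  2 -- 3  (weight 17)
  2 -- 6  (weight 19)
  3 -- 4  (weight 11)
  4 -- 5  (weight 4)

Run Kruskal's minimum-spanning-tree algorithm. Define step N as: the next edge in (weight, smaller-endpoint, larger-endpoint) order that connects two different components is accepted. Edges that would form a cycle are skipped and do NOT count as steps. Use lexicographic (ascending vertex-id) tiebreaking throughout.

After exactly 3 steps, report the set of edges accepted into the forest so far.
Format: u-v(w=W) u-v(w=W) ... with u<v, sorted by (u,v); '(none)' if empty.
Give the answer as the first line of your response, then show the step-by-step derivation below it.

0-5(w=3) 1-2(w=4) 4-5(w=4)

step 1: add edge 0-5 (w=3); MST = {0-5(w=3)}
step 2: add edge 1-2 (w=4); MST = {0-5(w=3) 1-2(w=4)}
step 3: add edge 4-5 (w=4); MST = {0-5(w=3) 1-2(w=4) 4-5(w=4)}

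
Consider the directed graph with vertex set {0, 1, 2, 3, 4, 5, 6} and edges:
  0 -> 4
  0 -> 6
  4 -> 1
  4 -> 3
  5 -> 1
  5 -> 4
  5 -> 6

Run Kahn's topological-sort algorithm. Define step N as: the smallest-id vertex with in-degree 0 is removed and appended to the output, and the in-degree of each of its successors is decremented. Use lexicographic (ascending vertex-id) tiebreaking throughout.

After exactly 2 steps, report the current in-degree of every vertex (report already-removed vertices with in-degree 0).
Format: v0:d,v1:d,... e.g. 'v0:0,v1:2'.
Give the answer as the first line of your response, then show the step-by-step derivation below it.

v0:0,v1:2,v2:0,v3:1,v4:1,v5:0,v6:1

step 1: output 0; order=[0]; indeg=(0,2,0,1,1,0,1)
step 2: output 2; order=[0,2]; indeg=(0,2,0,1,1,0,1)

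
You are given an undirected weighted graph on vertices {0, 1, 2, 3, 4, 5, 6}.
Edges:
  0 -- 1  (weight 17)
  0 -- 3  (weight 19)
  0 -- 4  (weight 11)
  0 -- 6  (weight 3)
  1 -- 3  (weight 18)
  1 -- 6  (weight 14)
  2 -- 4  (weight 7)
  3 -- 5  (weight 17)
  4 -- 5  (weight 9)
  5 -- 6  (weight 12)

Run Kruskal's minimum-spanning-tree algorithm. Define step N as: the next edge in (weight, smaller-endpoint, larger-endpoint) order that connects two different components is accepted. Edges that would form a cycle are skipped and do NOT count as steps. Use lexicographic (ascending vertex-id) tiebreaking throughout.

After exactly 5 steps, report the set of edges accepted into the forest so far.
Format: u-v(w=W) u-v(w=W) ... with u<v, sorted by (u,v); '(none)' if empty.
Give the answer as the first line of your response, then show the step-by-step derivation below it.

0-4(w=11) 0-6(w=3) 1-6(w=14) 2-4(w=7) 4-5(w=9)

step 1: add edge 0-6 (w=3); MST = {0-6(w=3)}
step 2: add edge 2-4 (w=7); MST = {0-6(w=3) 2-4(w=7)}
step 3: add edge 4-5 (w=9); MST = {0-6(w=3) 2-4(w=7) 4-5(w=9)}
step 4: add edge 0-4 (w=11); MST = {0-4(w=11) 0-6(w=3) 2-4(w=7) 4-5(w=9)}
step 5: add edge 1-6 (w=14); MST = {0-4(w=11) 0-6(w=3) 1-6(w=14) 2-4(w=7) 4-5(w=9)}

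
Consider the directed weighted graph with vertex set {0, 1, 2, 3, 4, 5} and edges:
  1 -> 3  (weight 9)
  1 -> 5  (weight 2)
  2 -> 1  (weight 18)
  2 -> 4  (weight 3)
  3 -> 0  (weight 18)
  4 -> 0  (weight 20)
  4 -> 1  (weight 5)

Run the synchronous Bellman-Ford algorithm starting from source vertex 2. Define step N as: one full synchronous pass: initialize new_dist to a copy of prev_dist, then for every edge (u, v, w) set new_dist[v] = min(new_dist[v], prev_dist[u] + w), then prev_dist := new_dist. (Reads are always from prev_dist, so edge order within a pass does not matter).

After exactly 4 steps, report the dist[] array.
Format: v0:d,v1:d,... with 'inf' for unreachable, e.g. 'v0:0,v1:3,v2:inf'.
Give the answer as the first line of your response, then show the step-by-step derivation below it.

v0:23,v1:8,v2:0,v3:17,v4:3,v5:10

step 1: dist = v0:inf,v1:18,v2:0,v3:inf,v4:3,v5:inf
step 2: dist = v0:23,v1:8,v2:0,v3:27,v4:3,v5:20
step 3: dist = v0:23,v1:8,v2:0,v3:17,v4:3,v5:10
step 4: dist = v0:23,v1:8,v2:0,v3:17,v4:3,v5:10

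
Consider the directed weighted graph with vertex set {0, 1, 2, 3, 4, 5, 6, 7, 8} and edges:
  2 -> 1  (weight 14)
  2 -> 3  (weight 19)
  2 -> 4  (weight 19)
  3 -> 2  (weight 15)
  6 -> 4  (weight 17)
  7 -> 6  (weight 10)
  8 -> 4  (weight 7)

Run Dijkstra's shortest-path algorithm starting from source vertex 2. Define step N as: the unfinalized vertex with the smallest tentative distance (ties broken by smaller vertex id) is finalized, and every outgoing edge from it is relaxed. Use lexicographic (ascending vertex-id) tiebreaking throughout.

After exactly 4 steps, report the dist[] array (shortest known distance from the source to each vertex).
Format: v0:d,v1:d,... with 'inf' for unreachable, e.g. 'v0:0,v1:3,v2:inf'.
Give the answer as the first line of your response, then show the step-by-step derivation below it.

v0:inf,v1:14,v2:0,v3:19,v4:19,v5:inf,v6:inf,v7:inf,v8:inf

step 1: dist = v0:inf,v1:14,v2:0,v3:19,v4:19,v5:inf,v6:inf,v7:inf,v8:inf
step 2: dist = v0:inf,v1:14,v2:0,v3:19,v4:19,v5:inf,v6:inf,v7:inf,v8:inf
step 3: dist = v0:inf,v1:14,v2:0,v3:19,v4:19,v5:inf,v6:inf,v7:inf,v8:inf
step 4: dist = v0:inf,v1:14,v2:0,v3:19,v4:19,v5:inf,v6:inf,v7:inf,v8:inf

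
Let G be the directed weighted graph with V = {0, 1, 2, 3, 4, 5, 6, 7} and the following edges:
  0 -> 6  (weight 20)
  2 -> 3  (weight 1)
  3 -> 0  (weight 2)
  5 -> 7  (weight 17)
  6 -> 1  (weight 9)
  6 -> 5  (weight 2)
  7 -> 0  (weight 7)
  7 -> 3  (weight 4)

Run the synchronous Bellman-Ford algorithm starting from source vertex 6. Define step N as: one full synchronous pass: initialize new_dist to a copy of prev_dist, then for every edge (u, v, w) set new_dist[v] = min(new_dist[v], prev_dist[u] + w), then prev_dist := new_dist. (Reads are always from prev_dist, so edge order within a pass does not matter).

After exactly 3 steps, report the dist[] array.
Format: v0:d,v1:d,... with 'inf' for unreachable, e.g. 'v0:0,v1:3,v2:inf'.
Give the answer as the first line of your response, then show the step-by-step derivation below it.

v0:26,v1:9,v2:inf,v3:23,v4:inf,v5:2,v6:0,v7:19

step 1: dist = v0:inf,v1:9,v2:inf,v3:inf,v4:inf,v5:2,v6:0,v7:inf
step 2: dist = v0:inf,v1:9,v2:inf,v3:inf,v4:inf,v5:2,v6:0,v7:19
step 3: dist = v0:26,v1:9,v2:inf,v3:23,v4:inf,v5:2,v6:0,v7:19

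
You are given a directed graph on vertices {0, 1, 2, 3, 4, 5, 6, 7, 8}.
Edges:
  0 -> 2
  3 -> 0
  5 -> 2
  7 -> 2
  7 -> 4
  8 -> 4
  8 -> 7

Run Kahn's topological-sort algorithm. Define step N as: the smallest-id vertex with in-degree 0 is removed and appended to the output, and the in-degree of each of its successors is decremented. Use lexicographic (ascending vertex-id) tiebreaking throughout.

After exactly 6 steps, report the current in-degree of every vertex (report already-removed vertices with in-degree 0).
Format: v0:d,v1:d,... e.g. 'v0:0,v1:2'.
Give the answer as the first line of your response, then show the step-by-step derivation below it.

v0:0,v1:0,v2:1,v3:0,v4:1,v5:0,v6:0,v7:0,v8:0

step 1: output 1; order=[1]; indeg=(1,0,3,0,2,0,0,1,0)
step 2: output 3; order=[1,3]; indeg=(0,0,3,0,2,0,0,1,0)
step 3: output 0; order=[1,3,0]; indeg=(0,0,2,0,2,0,0,1,0)
step 4: output 5; order=[1,3,0,5]; indeg=(0,0,1,0,2,0,0,1,0)
step 5: output 6; order=[1,3,0,5,6]; indeg=(0,0,1,0,2,0,0,1,0)
step 6: output 8; order=[1,3,0,5,6,8]; indeg=(0,0,1,0,1,0,0,0,0)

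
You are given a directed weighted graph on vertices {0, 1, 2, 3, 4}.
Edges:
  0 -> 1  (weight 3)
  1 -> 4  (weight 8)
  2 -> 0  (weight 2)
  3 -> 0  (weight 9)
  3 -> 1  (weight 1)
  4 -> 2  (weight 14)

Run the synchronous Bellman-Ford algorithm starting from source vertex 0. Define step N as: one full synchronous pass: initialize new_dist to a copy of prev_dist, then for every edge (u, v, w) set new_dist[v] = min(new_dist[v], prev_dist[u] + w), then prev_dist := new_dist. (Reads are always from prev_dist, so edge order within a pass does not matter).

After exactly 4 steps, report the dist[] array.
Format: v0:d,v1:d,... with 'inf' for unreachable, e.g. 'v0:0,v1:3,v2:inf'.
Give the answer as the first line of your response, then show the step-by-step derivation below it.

v0:0,v1:3,v2:25,v3:inf,v4:11

step 1: dist = v0:0,v1:3,v2:inf,v3:inf,v4:inf
step 2: dist = v0:0,v1:3,v2:inf,v3:inf,v4:11
step 3: dist = v0:0,v1:3,v2:25,v3:inf,v4:11
step 4: dist = v0:0,v1:3,v2:25,v3:inf,v4:11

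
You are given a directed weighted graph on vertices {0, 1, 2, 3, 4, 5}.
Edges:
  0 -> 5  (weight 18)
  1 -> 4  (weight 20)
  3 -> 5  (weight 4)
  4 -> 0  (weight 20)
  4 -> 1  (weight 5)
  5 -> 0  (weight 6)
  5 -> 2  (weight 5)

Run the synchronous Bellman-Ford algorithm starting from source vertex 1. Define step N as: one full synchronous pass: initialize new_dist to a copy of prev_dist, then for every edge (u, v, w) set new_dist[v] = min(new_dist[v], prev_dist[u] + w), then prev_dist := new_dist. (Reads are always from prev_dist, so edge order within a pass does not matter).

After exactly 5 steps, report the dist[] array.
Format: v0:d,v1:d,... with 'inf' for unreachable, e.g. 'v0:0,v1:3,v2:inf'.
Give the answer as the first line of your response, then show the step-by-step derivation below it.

v0:40,v1:0,v2:63,v3:inf,v4:20,v5:58

step 1: dist = v0:inf,v1:0,v2:inf,v3:inf,v4:20,v5:inf
step 2: dist = v0:40,v1:0,v2:inf,v3:inf,v4:20,v5:inf
step 3: dist = v0:40,v1:0,v2:inf,v3:inf,v4:20,v5:58
step 4: dist = v0:40,v1:0,v2:63,v3:inf,v4:20,v5:58
step 5: dist = v0:40,v1:0,v2:63,v3:inf,v4:20,v5:58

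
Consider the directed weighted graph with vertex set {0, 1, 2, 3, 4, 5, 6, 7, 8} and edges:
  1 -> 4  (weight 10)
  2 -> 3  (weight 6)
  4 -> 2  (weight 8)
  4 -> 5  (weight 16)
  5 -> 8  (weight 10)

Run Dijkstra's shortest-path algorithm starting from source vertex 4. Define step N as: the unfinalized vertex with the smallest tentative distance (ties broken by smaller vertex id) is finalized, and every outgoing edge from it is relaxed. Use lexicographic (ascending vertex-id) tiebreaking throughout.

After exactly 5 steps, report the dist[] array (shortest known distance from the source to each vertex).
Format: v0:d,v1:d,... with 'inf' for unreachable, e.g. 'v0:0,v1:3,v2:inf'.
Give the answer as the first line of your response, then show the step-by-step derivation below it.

v0:inf,v1:inf,v2:8,v3:14,v4:0,v5:16,v6:inf,v7:inf,v8:26

step 1: dist = v0:inf,v1:inf,v2:8,v3:inf,v4:0,v5:16,v6:inf,v7:inf,v8:inf
step 2: dist = v0:inf,v1:inf,v2:8,v3:14,v4:0,v5:16,v6:inf,v7:inf,v8:inf
step 3: dist = v0:inf,v1:inf,v2:8,v3:14,v4:0,v5:16,v6:inf,v7:inf,v8:inf
step 4: dist = v0:inf,v1:inf,v2:8,v3:14,v4:0,v5:16,v6:inf,v7:inf,v8:26
step 5: dist = v0:inf,v1:inf,v2:8,v3:14,v4:0,v5:16,v6:inf,v7:inf,v8:26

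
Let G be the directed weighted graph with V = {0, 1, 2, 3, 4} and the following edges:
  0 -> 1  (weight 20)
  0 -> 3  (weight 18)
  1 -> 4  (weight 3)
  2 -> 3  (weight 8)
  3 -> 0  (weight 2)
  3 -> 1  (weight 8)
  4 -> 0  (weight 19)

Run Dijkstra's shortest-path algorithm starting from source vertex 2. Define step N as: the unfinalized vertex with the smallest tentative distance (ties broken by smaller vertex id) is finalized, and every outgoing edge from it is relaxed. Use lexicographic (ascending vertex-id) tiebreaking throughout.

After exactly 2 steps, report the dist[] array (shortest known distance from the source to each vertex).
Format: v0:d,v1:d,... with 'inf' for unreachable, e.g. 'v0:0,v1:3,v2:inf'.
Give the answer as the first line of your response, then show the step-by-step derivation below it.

v0:10,v1:16,v2:0,v3:8,v4:inf

step 1: dist = v0:inf,v1:inf,v2:0,v3:8,v4:inf
step 2: dist = v0:10,v1:16,v2:0,v3:8,v4:inf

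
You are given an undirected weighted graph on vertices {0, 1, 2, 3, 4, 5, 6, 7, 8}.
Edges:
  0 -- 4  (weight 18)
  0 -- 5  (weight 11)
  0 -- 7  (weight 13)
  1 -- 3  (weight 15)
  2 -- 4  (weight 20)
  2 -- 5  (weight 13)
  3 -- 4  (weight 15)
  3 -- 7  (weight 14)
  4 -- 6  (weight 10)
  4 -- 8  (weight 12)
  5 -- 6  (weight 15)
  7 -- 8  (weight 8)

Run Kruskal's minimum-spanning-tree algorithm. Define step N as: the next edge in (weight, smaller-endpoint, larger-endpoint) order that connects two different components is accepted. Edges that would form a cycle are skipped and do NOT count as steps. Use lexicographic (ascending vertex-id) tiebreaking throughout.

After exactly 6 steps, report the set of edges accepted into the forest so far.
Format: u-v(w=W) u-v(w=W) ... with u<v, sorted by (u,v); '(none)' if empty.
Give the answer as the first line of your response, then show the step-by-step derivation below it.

0-5(w=11) 0-7(w=13) 2-5(w=13) 4-6(w=10) 4-8(w=12) 7-8(w=8)

step 1: add edge 7-8 (w=8); MST = {7-8(w=8)}
step 2: add edge 4-6 (w=10); MST = {4-6(w=10) 7-8(w=8)}
step 3: add edge 0-5 (w=11); MST = {0-5(w=11) 4-6(w=10) 7-8(w=8)}
step 4: add edge 4-8 (w=12); MST = {0-5(w=11) 4-6(w=10) 4-8(w=12) 7-8(w=8)}
step 5: add edge 0-7 (w=13); MST = {0-5(w=11) 0-7(w=13) 4-6(w=10) 4-8(w=12) 7-8(w=8)}
step 6: add edge 2-5 (w=13); MST = {0-5(w=11) 0-7(w=13) 2-5(w=13) 4-6(w=10) 4-8(w=12) 7-8(w=8)}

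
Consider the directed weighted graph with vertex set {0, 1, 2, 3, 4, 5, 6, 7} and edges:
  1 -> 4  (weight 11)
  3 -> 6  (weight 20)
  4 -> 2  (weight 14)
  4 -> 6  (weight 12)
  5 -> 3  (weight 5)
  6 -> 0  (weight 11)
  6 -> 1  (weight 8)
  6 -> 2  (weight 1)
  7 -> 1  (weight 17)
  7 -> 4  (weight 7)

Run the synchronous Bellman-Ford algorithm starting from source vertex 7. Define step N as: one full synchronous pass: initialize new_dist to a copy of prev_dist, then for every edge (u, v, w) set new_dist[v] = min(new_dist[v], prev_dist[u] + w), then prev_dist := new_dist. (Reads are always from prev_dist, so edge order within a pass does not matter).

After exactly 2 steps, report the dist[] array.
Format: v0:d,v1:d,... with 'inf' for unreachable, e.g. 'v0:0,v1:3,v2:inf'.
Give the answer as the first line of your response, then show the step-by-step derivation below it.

v0:inf,v1:17,v2:21,v3:inf,v4:7,v5:inf,v6:19,v7:0

step 1: dist = v0:inf,v1:17,v2:inf,v3:inf,v4:7,v5:inf,v6:inf,v7:0
step 2: dist = v0:inf,v1:17,v2:21,v3:inf,v4:7,v5:inf,v6:19,v7:0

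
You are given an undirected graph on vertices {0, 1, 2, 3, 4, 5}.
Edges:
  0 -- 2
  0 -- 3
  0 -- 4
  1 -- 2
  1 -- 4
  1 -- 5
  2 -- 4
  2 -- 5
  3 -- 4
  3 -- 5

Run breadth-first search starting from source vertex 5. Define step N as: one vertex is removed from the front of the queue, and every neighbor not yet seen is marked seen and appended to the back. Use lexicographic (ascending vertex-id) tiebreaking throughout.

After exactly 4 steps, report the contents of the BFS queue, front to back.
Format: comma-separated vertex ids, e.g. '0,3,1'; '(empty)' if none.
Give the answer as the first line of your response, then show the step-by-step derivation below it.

4,0

step 1: dequeue 5; queue=[1,2,3]; order=5
step 2: dequeue 1; queue=[2,3,4]; order=5,1
step 3: dequeue 2; queue=[3,4,0]; order=5,1,2
step 4: dequeue 3; queue=[4,0]; order=5,1,2,3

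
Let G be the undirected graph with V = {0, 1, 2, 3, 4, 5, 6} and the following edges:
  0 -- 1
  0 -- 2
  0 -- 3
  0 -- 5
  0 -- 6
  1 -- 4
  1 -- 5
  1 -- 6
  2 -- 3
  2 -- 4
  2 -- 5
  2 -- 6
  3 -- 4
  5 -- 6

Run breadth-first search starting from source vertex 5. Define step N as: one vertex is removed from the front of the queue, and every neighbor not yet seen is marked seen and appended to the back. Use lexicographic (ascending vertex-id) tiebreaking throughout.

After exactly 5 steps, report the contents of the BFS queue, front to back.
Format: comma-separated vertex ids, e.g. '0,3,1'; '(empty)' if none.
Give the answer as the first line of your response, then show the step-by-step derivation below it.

3,4

step 1: dequeue 5; queue=[0,1,2,6]; order=5
step 2: dequeue 0; queue=[1,2,6,3]; order=5,0
step 3: dequeue 1; queue=[2,6,3,4]; order=5,0,1
step 4: dequeue 2; queue=[6,3,4]; order=5,0,1,2
step 5: dequeue 6; queue=[3,4]; order=5,0,1,2,6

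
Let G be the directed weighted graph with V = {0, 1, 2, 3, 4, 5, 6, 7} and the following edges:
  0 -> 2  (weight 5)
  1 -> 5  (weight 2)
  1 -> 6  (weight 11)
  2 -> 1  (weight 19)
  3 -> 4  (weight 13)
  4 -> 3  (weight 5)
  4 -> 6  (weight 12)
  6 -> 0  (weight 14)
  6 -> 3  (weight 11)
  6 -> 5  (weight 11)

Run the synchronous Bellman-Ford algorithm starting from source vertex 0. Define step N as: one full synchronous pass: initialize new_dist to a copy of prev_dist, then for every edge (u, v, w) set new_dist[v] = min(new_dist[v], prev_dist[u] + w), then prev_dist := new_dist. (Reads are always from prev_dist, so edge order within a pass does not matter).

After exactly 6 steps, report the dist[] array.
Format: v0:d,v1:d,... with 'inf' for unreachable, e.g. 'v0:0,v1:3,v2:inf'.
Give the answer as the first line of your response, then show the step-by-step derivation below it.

v0:0,v1:24,v2:5,v3:46,v4:59,v5:26,v6:35,v7:inf

step 1: dist = v0:0,v1:inf,v2:5,v3:inf,v4:inf,v5:inf,v6:inf,v7:inf
step 2: dist = v0:0,v1:24,v2:5,v3:inf,v4:inf,v5:inf,v6:inf,v7:inf
step 3: dist = v0:0,v1:24,v2:5,v3:inf,v4:inf,v5:26,v6:35,v7:inf
step 4: dist = v0:0,v1:24,v2:5,v3:46,v4:inf,v5:26,v6:35,v7:inf
step 5: dist = v0:0,v1:24,v2:5,v3:46,v4:59,v5:26,v6:35,v7:inf
step 6: dist = v0:0,v1:24,v2:5,v3:46,v4:59,v5:26,v6:35,v7:inf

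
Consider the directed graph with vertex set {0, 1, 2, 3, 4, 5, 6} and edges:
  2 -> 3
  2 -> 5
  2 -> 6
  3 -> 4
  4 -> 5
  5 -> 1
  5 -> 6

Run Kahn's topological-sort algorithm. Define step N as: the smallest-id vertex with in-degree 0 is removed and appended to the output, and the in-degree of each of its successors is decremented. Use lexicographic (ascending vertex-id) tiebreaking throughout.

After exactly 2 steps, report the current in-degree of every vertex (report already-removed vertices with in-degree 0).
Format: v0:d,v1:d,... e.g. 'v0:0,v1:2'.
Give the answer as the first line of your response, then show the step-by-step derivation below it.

v0:0,v1:1,v2:0,v3:0,v4:1,v5:1,v6:1

step 1: output 0; order=[0]; indeg=(0,1,0,1,1,2,2)
step 2: output 2; order=[0,2]; indeg=(0,1,0,0,1,1,1)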